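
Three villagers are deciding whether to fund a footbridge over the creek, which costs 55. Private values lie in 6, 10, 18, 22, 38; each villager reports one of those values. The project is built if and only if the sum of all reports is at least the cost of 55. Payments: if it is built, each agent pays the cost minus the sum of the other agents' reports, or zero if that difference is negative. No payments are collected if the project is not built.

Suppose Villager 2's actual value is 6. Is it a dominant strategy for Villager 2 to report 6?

Yes

Check each profile of the others' reports and compare truth against every alternative report.
Others report (10, 38): truth gives 0, best alternative gives -1.
Others report (38, 10): truth gives 0, best alternative gives -1.
Others report (18, 38): truth gives 6, best alternative gives 6.
Others report (22, 38): truth gives 6, best alternative gives 6.
Others report (38, 18): truth gives 6, best alternative gives 6.
Others report (38, 22): truth gives 6, best alternative gives 6.
(Remaining 19 profiles checked similarly; truth is weakly best in each.)
In every case the truthful report is at least as good as any alternative, so it is a dominant strategy.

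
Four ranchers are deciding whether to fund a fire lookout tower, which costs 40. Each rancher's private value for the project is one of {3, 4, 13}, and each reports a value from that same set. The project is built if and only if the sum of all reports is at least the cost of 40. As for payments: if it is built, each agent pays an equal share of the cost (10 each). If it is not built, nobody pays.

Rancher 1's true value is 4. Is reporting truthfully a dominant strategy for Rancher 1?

Check each profile of the others' reports and compare truth against every alternative report.
Others report (13, 13, 13): truth gives -6, best alternative gives -6.
Others report (3, 3, 3): truth gives 0, best alternative gives 0.
Others report (3, 3, 4): truth gives 0, best alternative gives 0.
Others report (3, 3, 13): truth gives 0, best alternative gives 0.
Others report (3, 4, 3): truth gives 0, best alternative gives 0.
Others report (3, 4, 4): truth gives 0, best alternative gives 0.
(Remaining 21 profiles checked similarly; truth is weakly best in each.)
In every case the truthful report is at least as good as any alternative, so it is a dominant strategy.

Yes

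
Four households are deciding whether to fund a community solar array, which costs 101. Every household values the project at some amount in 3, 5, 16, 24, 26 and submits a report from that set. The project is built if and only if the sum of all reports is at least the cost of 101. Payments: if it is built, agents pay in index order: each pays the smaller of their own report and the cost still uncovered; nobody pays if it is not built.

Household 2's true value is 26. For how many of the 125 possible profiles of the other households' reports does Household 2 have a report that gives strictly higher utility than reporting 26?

Others report (26, 26, 26): truth gives 0; report 24 gives 2 > 0. Violating.
Others report (3, 3, 3): truth gives 0; no alternative beats it.
Others report (3, 3, 5): truth gives 0; no alternative beats it.
(Checking all 125 profiles: 1 has a profitable deviation, 124 do not.)

1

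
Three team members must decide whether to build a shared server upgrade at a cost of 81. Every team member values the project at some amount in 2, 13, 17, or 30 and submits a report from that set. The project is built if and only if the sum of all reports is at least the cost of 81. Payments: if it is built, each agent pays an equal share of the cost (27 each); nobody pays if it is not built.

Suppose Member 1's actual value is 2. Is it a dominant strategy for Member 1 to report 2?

Yes

Check each profile of the others' reports and compare truth against every alternative report.
Others report (2, 2): truth gives 0, best alternative gives 0.
Others report (2, 13): truth gives 0, best alternative gives 0.
Others report (2, 17): truth gives 0, best alternative gives 0.
Others report (2, 30): truth gives 0, best alternative gives 0.
Others report (13, 2): truth gives 0, best alternative gives 0.
Others report (13, 13): truth gives 0, best alternative gives 0.
(Remaining 10 profiles checked similarly; truth is weakly best in each.)
In every case the truthful report is at least as good as any alternative, so it is a dominant strategy.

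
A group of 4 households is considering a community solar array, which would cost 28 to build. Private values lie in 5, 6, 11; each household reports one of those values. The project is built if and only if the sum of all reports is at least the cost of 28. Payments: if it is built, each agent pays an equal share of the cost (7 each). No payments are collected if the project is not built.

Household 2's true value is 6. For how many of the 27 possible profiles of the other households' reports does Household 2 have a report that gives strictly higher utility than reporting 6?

6

Others report (5, 6, 11): truth gives -1; report 5 gives 0 > -1. Violating.
Others report (5, 11, 6): truth gives -1; report 5 gives 0 > -1. Violating.
Others report (6, 5, 11): truth gives -1; report 5 gives 0 > -1. Violating.
Others report (6, 11, 5): truth gives -1; report 5 gives 0 > -1. Violating.
Others report (5, 5, 5): truth gives 0; no alternative beats it.
Others report (5, 5, 6): truth gives 0; no alternative beats it.
(Checking all 27 profiles: 6 have a profitable deviation, 21 do not.)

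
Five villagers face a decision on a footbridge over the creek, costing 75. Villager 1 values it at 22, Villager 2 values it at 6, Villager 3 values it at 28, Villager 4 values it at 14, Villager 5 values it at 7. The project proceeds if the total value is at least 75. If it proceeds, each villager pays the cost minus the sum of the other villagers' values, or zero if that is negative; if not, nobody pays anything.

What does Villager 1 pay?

20

Total value 77 ≥ cost 75, so the project is built.
The other villagers' values sum to 55.
Cost minus that sum is 75 - 55 = 20.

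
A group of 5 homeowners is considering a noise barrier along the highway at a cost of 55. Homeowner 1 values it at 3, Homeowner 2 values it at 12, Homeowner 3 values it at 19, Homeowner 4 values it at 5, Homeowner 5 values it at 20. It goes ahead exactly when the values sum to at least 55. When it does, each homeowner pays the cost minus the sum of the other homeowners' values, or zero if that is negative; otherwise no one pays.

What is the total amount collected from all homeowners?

Total value 59 ≥ cost 55, so it is built.
Homeowner 1: others sum to 56; max(0, 55 - 56) = 0.
Homeowner 2: others sum to 47; max(0, 55 - 47) = 8.
Homeowner 3: others sum to 40; max(0, 55 - 40) = 15.
Homeowner 4: others sum to 54; max(0, 55 - 54) = 1.
Homeowner 5: others sum to 39; max(0, 55 - 39) = 16.
Total collected = 0 + 8 + 15 + 1 + 16 = 40.

40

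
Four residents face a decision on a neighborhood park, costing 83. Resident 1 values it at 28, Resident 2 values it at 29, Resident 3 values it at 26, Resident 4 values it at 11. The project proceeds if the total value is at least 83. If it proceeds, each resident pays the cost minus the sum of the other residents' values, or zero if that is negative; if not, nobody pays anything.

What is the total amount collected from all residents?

50

Total value 94 ≥ cost 83, so it is built.
Resident 1: others sum to 66; max(0, 83 - 66) = 17.
Resident 2: others sum to 65; max(0, 83 - 65) = 18.
Resident 3: others sum to 68; max(0, 83 - 68) = 15.
Resident 4: others sum to 83; max(0, 83 - 83) = 0.
Total collected = 17 + 18 + 15 + 0 = 50.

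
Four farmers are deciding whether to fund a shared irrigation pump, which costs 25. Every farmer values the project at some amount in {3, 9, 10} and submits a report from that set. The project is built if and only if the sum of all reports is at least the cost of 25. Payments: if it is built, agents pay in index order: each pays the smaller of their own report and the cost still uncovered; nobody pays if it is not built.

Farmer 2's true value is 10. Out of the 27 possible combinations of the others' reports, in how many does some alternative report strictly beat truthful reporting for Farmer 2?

23

Others report (3, 3, 10): truth gives 0; report 9 gives 1 > 0. Violating.
Others report (3, 9, 9): truth gives 0; report 9 gives 1 > 0. Violating.
Others report (3, 9, 10): truth gives 0; report 3 gives 7 > 0. Violating.
Others report (3, 10, 3): truth gives 0; report 9 gives 1 > 0. Violating.
Others report (3, 3, 3): truth gives 0; no alternative beats it.
Others report (3, 3, 9): truth gives 0; no alternative beats it.
(Checking all 27 profiles: 23 have a profitable deviation, 4 do not.)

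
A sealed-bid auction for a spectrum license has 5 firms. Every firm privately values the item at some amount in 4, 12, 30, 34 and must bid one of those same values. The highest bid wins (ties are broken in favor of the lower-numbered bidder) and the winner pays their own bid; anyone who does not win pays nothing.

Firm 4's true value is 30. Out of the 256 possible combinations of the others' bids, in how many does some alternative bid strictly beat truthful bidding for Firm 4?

Others bid (4, 4, 4, 4): truth gives 0; bid 12 gives 18 > 0. Violating.
Others bid (4, 4, 4, 12): truth gives 0; bid 12 gives 18 > 0. Violating.
Others bid (4, 4, 4, 30): truth gives 0; no alternative beats it.
Others bid (4, 4, 4, 34): truth gives 0; no alternative beats it.
(Checking all 256 profiles: 2 have a profitable deviation, 254 do not.)

2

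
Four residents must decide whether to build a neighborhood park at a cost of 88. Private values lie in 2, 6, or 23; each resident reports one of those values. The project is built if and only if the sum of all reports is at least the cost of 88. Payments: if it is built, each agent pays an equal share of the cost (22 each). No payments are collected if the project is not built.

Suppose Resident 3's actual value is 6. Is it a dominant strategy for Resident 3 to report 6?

Check each profile of the others' reports and compare truth against every alternative report.
Others report (2, 2, 2): truth gives 0, best alternative gives 0.
Others report (2, 2, 6): truth gives 0, best alternative gives 0.
Others report (2, 2, 23): truth gives 0, best alternative gives 0.
Others report (2, 6, 2): truth gives 0, best alternative gives 0.
Others report (2, 6, 6): truth gives 0, best alternative gives 0.
Others report (2, 6, 23): truth gives 0, best alternative gives 0.
(Remaining 21 profiles checked similarly; truth is weakly best in each.)
In every case the truthful report is at least as good as any alternative, so it is a dominant strategy.

Yes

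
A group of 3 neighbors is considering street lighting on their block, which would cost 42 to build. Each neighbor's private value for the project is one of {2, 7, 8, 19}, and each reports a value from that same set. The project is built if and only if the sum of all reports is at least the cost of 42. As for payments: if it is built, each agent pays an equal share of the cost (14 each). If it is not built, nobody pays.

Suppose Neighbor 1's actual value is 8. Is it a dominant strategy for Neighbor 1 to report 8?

No

Consider the case where Neighbor 2 reports 19 and Neighbor 3 reports 19.
Truthful report 8: project built, pays 14, utility 8 - 14 = -6.
Report 2 instead: project not built, utility 0.
Since 0 > -6, reporting 2 is strictly better here, so truthful reporting is not dominant.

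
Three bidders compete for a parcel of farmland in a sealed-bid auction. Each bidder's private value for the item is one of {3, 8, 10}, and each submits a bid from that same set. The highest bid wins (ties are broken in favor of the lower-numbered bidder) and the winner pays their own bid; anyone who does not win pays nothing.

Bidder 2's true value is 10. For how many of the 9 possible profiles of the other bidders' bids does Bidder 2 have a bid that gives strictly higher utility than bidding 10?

2

Others bid (3, 3): truth gives 0; bid 8 gives 2 > 0. Violating.
Others bid (3, 8): truth gives 0; bid 8 gives 2 > 0. Violating.
Others bid (3, 10): truth gives 0; no alternative beats it.
Others bid (8, 3): truth gives 0; no alternative beats it.
(Checking all 9 profiles: 2 have a profitable deviation, 7 do not.)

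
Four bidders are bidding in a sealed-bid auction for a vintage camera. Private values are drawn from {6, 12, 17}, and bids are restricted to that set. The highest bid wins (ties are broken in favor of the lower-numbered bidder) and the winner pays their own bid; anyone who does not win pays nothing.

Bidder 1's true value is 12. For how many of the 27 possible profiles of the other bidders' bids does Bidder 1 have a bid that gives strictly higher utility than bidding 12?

Others bid (6, 6, 6): truth gives 0; bid 6 gives 6 > 0. Violating.
Others bid (6, 6, 12): truth gives 0; no alternative beats it.
Others bid (6, 6, 17): truth gives 0; no alternative beats it.
(Checking all 27 profiles: 1 has a profitable deviation, 26 do not.)

1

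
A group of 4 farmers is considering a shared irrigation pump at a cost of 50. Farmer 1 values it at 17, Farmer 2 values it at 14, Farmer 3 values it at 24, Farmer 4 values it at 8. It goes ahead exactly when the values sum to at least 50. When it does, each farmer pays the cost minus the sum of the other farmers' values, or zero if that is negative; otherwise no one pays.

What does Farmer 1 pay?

4

Total value 63 ≥ cost 50, so the project is built.
The other farmers' values sum to 46.
Cost minus that sum is 50 - 46 = 4.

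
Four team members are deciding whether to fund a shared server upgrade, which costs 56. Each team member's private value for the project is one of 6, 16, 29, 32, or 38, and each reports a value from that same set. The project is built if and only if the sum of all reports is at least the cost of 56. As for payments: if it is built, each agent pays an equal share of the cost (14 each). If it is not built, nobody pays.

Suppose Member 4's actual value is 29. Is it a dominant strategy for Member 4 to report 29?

No

Consider the case where Member 1 reports 6, Member 2 reports 6 and Member 3 reports 6.
Truthful report 29: project not built, utility 0.
Report 38 instead: project built, pays 14, utility 29 - 14 = 15.
Since 15 > 0, reporting 38 is strictly better here, so truthful reporting is not dominant.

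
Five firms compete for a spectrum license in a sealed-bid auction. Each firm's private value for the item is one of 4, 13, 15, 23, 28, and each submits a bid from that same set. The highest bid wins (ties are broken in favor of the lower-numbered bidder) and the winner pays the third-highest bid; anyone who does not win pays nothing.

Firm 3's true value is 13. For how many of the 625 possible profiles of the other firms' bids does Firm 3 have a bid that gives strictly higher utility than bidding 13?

12

Others bid (4, 4, 4, 15): truth gives 0; bid 15 gives 9 > 0. Violating.
Others bid (4, 4, 4, 23): truth gives 0; bid 23 gives 9 > 0. Violating.
Others bid (4, 4, 4, 28): truth gives 0; bid 28 gives 9 > 0. Violating.
Others bid (4, 4, 15, 4): truth gives 0; bid 15 gives 9 > 0. Violating.
Others bid (4, 4, 4, 4): truth gives 9; no alternative beats it.
Others bid (4, 4, 4, 13): truth gives 9; no alternative beats it.
(Checking all 625 profiles: 12 have a profitable deviation, 613 do not.)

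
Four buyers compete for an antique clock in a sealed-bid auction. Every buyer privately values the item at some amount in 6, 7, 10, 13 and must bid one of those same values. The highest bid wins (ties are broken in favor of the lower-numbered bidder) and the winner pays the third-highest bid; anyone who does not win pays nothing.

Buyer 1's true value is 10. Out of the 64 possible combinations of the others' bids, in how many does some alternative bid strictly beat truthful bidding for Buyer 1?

12

Others bid (6, 6, 13): truth gives 0; bid 13 gives 4 > 0. Violating.
Others bid (6, 7, 13): truth gives 0; bid 13 gives 3 > 0. Violating.
Others bid (6, 13, 6): truth gives 0; bid 13 gives 4 > 0. Violating.
Others bid (6, 13, 7): truth gives 0; bid 13 gives 3 > 0. Violating.
Others bid (6, 6, 6): truth gives 4; no alternative beats it.
Others bid (6, 6, 7): truth gives 4; no alternative beats it.
(Checking all 64 profiles: 12 have a profitable deviation, 52 do not.)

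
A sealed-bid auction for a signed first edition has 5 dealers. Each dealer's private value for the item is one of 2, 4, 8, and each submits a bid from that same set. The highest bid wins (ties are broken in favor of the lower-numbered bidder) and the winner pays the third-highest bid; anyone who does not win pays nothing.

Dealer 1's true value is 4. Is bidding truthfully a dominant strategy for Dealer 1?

No

Consider the case where Dealer 2 bids 2, Dealer 3 bids 2, Dealer 4 bids 2 and Dealer 5 bids 8.
Truthful bid 4: loses, pays 0, utility 0.
Bid 8 instead: wins, pays 2, utility 4 - 2 = 2.
Since 2 > 0, bidding 8 is strictly better here, so truthful bidding is not dominant.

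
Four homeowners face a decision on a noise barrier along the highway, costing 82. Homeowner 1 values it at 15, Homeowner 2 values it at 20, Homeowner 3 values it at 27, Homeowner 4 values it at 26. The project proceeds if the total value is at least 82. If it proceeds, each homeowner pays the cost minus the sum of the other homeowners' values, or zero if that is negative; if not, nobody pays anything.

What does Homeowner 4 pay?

20

Total value 88 ≥ cost 82, so the project is built.
The other homeowners' values sum to 62.
Cost minus that sum is 82 - 62 = 20.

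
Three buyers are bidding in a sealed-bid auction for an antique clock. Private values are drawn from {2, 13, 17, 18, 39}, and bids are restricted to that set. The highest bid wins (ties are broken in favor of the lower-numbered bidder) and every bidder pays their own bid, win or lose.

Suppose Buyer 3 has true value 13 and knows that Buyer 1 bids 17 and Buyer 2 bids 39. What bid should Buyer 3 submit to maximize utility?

2

Bid 2: loses but pays 2, utility -2.
Bid 13: loses but pays 13, utility -13.
Bid 17: loses but pays 17, utility -17.
Bid 18: loses but pays 18, utility -18.
Bid 39: loses but pays 39, utility -39.
The best choice is 2 with utility -2.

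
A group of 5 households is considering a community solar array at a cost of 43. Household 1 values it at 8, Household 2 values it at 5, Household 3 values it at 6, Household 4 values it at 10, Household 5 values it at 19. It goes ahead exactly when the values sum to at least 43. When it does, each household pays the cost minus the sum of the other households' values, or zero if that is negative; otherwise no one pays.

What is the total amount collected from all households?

23

Total value 48 ≥ cost 43, so it is built.
Household 1: others sum to 40; max(0, 43 - 40) = 3.
Household 2: others sum to 43; max(0, 43 - 43) = 0.
Household 3: others sum to 42; max(0, 43 - 42) = 1.
Household 4: others sum to 38; max(0, 43 - 38) = 5.
Household 5: others sum to 29; max(0, 43 - 29) = 14.
Total collected = 3 + 0 + 1 + 5 + 14 = 23.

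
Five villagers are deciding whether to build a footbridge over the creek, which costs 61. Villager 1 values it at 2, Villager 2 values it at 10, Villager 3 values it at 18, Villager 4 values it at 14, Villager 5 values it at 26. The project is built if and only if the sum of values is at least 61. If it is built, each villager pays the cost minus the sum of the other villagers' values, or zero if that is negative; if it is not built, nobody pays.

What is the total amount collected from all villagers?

32

Total value 70 ≥ cost 61, so it is built.
Villager 1: others sum to 68; max(0, 61 - 68) = 0.
Villager 2: others sum to 60; max(0, 61 - 60) = 1.
Villager 3: others sum to 52; max(0, 61 - 52) = 9.
Villager 4: others sum to 56; max(0, 61 - 56) = 5.
Villager 5: others sum to 44; max(0, 61 - 44) = 17.
Total collected = 0 + 1 + 9 + 5 + 17 = 32.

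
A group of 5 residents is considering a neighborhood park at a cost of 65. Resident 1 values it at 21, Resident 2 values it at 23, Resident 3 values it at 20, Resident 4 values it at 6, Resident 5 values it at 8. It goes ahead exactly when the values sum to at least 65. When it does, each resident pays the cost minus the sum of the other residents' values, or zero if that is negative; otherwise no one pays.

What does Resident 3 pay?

7

Total value 78 ≥ cost 65, so the project is built.
The other residents' values sum to 58.
Cost minus that sum is 65 - 58 = 7.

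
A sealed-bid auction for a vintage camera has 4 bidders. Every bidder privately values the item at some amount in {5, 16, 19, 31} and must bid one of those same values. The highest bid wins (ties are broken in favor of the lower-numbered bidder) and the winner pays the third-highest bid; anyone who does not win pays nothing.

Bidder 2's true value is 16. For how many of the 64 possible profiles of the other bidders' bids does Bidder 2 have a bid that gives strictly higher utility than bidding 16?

6

Others bid (5, 5, 19): truth gives 0; bid 19 gives 11 > 0. Violating.
Others bid (5, 5, 31): truth gives 0; bid 31 gives 11 > 0. Violating.
Others bid (5, 19, 5): truth gives 0; bid 19 gives 11 > 0. Violating.
Others bid (5, 31, 5): truth gives 0; bid 31 gives 11 > 0. Violating.
Others bid (5, 5, 5): truth gives 11; no alternative beats it.
Others bid (5, 5, 16): truth gives 11; no alternative beats it.
(Checking all 64 profiles: 6 have a profitable deviation, 58 do not.)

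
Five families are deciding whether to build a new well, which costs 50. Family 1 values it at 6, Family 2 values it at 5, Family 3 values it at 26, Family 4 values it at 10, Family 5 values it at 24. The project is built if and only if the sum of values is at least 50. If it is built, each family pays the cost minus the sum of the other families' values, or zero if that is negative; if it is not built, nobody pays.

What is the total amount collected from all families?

8

Total value 71 ≥ cost 50, so it is built.
Family 1: others sum to 65; max(0, 50 - 65) = 0.
Family 2: others sum to 66; max(0, 50 - 66) = 0.
Family 3: others sum to 45; max(0, 50 - 45) = 5.
Family 4: others sum to 61; max(0, 50 - 61) = 0.
Family 5: others sum to 47; max(0, 50 - 47) = 3.
Total collected = 0 + 0 + 5 + 0 + 3 = 8.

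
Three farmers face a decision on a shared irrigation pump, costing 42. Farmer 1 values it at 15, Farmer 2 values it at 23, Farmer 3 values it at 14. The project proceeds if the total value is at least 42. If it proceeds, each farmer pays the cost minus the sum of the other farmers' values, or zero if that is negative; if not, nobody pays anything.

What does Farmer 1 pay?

Total value 52 ≥ cost 42, so the project is built.
The other farmers' values sum to 37.
Cost minus that sum is 42 - 37 = 5.

5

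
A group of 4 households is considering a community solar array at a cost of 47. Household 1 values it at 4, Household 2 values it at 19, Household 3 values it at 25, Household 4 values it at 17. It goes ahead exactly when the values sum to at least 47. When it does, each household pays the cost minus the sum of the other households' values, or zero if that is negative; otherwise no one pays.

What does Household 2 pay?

1

Total value 65 ≥ cost 47, so the project is built.
The other households' values sum to 46.
Cost minus that sum is 47 - 46 = 1.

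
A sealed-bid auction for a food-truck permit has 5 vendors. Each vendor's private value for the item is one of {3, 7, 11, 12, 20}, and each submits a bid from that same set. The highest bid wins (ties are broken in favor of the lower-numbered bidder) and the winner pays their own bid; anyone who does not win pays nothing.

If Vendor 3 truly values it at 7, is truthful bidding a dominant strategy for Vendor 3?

Check each profile of the others' bids and compare truth against every alternative bid.
Others bid (3, 3, 3, 3): truth gives 0, best alternative gives 0.
Others bid (3, 3, 3, 7): truth gives 0, best alternative gives 0.
Others bid (3, 3, 3, 11): truth gives 0, best alternative gives 0.
Others bid (3, 3, 3, 12): truth gives 0, best alternative gives 0.
Others bid (3, 3, 3, 20): truth gives 0, best alternative gives 0.
Others bid (3, 3, 7, 3): truth gives 0, best alternative gives 0.
(Remaining 619 profiles checked similarly; truth is weakly best in each.)
In every case the truthful bid is at least as good as any alternative, so it is a dominant strategy.

Yes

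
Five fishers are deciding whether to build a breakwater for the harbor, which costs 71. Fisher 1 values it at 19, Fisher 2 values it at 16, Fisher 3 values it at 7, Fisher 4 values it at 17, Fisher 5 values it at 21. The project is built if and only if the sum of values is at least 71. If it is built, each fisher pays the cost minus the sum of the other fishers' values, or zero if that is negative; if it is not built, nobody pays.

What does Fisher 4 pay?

8

Total value 80 ≥ cost 71, so the project is built.
The other fishers' values sum to 63.
Cost minus that sum is 71 - 63 = 8.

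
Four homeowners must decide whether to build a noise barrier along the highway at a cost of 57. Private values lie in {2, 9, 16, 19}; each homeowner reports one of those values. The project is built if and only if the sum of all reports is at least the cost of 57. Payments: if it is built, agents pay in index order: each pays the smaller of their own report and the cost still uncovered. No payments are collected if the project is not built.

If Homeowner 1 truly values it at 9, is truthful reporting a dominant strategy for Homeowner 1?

No

Consider the case where Homeowner 2 reports 19, Homeowner 3 reports 19 and Homeowner 4 reports 19.
Truthful report 9: project built, pays 9, utility 9 - 9 = 0.
Report 2 instead: project built, pays 2, utility 9 - 2 = 7.
Since 7 > 0, reporting 2 is strictly better here, so truthful reporting is not dominant.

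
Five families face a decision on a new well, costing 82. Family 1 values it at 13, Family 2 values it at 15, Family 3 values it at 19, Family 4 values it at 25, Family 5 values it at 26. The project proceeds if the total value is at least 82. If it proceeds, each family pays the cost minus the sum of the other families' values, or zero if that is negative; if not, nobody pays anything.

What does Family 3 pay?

3

Total value 98 ≥ cost 82, so the project is built.
The other families' values sum to 79.
Cost minus that sum is 82 - 79 = 3.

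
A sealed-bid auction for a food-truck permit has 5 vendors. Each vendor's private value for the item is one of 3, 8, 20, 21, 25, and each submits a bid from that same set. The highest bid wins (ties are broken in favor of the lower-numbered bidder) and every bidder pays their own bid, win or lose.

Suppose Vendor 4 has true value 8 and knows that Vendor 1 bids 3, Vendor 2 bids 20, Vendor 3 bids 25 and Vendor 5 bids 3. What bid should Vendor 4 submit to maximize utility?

Bid 3: loses but pays 3, utility -3.
Bid 8: loses but pays 8, utility -8.
Bid 20: loses but pays 20, utility -20.
Bid 21: loses but pays 21, utility -21.
Bid 25: loses but pays 25, utility -25.
The best choice is 3 with utility -3.

3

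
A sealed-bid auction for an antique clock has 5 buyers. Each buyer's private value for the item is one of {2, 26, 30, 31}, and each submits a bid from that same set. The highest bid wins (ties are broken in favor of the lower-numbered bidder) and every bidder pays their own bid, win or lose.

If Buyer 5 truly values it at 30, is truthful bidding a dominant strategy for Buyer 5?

Consider the case where Buyer 1 bids 2, Buyer 2 bids 2, Buyer 3 bids 2 and Buyer 4 bids 2.
Truthful bid 30: wins, pays 30, utility 30 - 30 = 0.
Bid 26 instead: wins, pays 26, utility 30 - 26 = 4.
Since 4 > 0, bidding 26 is strictly better here, so truthful bidding is not dominant.

No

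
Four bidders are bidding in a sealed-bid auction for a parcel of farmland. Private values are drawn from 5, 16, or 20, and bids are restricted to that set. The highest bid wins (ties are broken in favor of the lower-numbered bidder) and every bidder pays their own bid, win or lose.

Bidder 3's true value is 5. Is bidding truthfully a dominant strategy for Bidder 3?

Yes

Check each profile of the others' bids and compare truth against every alternative bid.
Others bid (5, 20, 5): truth gives -5, best alternative gives -16.
Others bid (5, 20, 16): truth gives -5, best alternative gives -16.
Others bid (5, 20, 20): truth gives -5, best alternative gives -16.
Others bid (16, 20, 5): truth gives -5, best alternative gives -16.
Others bid (16, 20, 16): truth gives -5, best alternative gives -16.
Others bid (16, 20, 20): truth gives -5, best alternative gives -16.
(Remaining 21 profiles checked similarly; truth is weakly best in each.)
In every case the truthful bid is at least as good as any alternative, so it is a dominant strategy.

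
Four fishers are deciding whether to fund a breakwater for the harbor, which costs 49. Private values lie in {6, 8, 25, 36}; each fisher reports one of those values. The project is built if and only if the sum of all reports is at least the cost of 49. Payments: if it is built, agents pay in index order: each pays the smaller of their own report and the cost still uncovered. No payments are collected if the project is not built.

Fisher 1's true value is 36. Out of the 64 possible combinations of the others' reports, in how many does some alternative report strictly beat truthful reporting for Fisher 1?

57

Others report (6, 6, 25): truth gives 0; report 25 gives 11 > 0. Violating.
Others report (6, 6, 36): truth gives 0; report 6 gives 30 > 0. Violating.
Others report (6, 8, 25): truth gives 0; report 25 gives 11 > 0. Violating.
Others report (6, 8, 36): truth gives 0; report 6 gives 30 > 0. Violating.
Others report (6, 6, 6): truth gives 0; no alternative beats it.
Others report (6, 6, 8): truth gives 0; no alternative beats it.
(Checking all 64 profiles: 57 have a profitable deviation, 7 do not.)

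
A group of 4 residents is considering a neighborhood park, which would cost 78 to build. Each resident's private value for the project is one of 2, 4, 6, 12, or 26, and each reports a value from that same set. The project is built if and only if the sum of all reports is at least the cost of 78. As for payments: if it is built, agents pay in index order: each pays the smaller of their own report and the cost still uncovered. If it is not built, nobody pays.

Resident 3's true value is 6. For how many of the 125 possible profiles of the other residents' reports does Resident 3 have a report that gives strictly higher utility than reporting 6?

1

Others report (26, 26, 26): truth gives 0; report 2 gives 4 > 0. Violating.
Others report (2, 2, 2): truth gives 0; no alternative beats it.
Others report (2, 2, 4): truth gives 0; no alternative beats it.
(Checking all 125 profiles: 1 has a profitable deviation, 124 do not.)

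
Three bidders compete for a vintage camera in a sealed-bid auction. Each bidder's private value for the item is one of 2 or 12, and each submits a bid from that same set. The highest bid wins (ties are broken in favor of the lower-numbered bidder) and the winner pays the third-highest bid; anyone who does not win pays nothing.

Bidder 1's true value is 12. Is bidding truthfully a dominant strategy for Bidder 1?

Yes

Check each profile of the others' bids and compare truth against every alternative bid.
Others bid (2, 12): truth gives 10, best alternative gives 0.
Others bid (12, 2): truth gives 10, best alternative gives 0.
Others bid (2, 2): truth gives 10, best alternative gives 10.
Others bid (12, 12): truth gives 0, best alternative gives 0.
In every case the truthful bid is at least as good as any alternative, so it is a dominant strategy.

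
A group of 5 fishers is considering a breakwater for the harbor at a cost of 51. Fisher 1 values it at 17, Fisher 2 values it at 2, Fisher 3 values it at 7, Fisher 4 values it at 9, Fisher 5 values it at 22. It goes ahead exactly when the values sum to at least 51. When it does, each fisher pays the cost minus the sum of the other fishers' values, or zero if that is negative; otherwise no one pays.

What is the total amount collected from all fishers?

Total value 57 ≥ cost 51, so it is built.
Fisher 1: others sum to 40; max(0, 51 - 40) = 11.
Fisher 2: others sum to 55; max(0, 51 - 55) = 0.
Fisher 3: others sum to 50; max(0, 51 - 50) = 1.
Fisher 4: others sum to 48; max(0, 51 - 48) = 3.
Fisher 5: others sum to 35; max(0, 51 - 35) = 16.
Total collected = 11 + 0 + 1 + 3 + 16 = 31.

31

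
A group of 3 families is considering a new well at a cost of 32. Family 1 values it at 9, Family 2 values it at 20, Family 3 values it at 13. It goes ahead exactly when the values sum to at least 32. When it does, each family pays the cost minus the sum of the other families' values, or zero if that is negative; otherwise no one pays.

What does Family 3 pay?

Total value 42 ≥ cost 32, so the project is built.
The other families' values sum to 29.
Cost minus that sum is 32 - 29 = 3.

3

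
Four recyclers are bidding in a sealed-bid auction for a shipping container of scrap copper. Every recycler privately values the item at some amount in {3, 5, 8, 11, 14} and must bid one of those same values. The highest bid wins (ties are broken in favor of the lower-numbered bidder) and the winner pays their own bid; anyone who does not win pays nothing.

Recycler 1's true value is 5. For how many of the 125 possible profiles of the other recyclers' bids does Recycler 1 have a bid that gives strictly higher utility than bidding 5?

1

Others bid (3, 3, 3): truth gives 0; bid 3 gives 2 > 0. Violating.
Others bid (3, 3, 5): truth gives 0; no alternative beats it.
Others bid (3, 3, 8): truth gives 0; no alternative beats it.
(Checking all 125 profiles: 1 has a profitable deviation, 124 do not.)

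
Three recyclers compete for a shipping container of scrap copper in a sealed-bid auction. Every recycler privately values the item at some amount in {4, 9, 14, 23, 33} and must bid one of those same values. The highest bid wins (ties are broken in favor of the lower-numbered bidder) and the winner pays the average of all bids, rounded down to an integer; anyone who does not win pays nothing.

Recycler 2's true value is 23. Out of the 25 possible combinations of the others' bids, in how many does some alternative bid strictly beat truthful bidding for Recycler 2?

8

Others bid (4, 4): truth gives 13; bid 9 gives 18 > 13. Violating.
Others bid (4, 9): truth gives 11; bid 9 gives 16 > 11. Violating.
Others bid (4, 14): truth gives 10; bid 14 gives 13 > 10. Violating.
Others bid (9, 4): truth gives 11; bid 14 gives 14 > 11. Violating.
Others bid (4, 23): truth gives 7; no alternative beats it.
Others bid (4, 33): truth gives 0; no alternative beats it.
(Checking all 25 profiles: 8 have a profitable deviation, 17 do not.)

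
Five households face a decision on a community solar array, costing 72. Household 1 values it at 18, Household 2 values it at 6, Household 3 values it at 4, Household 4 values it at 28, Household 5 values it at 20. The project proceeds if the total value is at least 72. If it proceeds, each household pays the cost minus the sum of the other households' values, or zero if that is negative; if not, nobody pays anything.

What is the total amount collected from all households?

Total value 76 ≥ cost 72, so it is built.
Household 1: others sum to 58; max(0, 72 - 58) = 14.
Household 2: others sum to 70; max(0, 72 - 70) = 2.
Household 3: others sum to 72; max(0, 72 - 72) = 0.
Household 4: others sum to 48; max(0, 72 - 48) = 24.
Household 5: others sum to 56; max(0, 72 - 56) = 16.
Total collected = 14 + 2 + 0 + 24 + 16 = 56.

56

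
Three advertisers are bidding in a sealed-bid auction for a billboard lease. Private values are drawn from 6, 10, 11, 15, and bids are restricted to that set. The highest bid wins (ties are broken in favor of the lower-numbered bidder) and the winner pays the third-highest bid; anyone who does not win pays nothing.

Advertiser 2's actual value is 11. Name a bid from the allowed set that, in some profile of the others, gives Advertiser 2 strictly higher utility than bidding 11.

Suppose Advertiser 1 bids 6 and Advertiser 3 bids 15.
Bid 11: loses, pays 0, utility 0.
Bid 15: wins, pays 6, utility 11 - 6 = 5.
So bidding 15 beats truth here (5 > 0).

15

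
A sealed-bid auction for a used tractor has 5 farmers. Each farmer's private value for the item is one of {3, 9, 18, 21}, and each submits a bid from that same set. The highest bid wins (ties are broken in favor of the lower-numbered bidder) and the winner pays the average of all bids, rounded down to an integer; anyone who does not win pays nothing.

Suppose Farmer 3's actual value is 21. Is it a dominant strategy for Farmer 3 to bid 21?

No

Consider the case where Farmer 1 bids 3, Farmer 2 bids 3, Farmer 4 bids 3 and Farmer 5 bids 3.
Truthful bid 21: wins, pays 6, utility 21 - 6 = 15.
Bid 9 instead: wins, pays 4, utility 21 - 4 = 17.
Since 17 > 15, bidding 9 is strictly better here, so truthful bidding is not dominant.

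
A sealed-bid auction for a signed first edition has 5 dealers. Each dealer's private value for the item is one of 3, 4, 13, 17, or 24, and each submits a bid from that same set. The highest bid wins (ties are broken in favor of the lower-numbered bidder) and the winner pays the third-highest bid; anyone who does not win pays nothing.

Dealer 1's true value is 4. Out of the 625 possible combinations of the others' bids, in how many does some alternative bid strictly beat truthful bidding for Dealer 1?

Others bid (3, 3, 3, 13): truth gives 0; bid 13 gives 1 > 0. Violating.
Others bid (3, 3, 3, 17): truth gives 0; bid 17 gives 1 > 0. Violating.
Others bid (3, 3, 3, 24): truth gives 0; bid 24 gives 1 > 0. Violating.
Others bid (3, 3, 13, 3): truth gives 0; bid 13 gives 1 > 0. Violating.
Others bid (3, 3, 3, 3): truth gives 1; no alternative beats it.
Others bid (3, 3, 3, 4): truth gives 1; no alternative beats it.
(Checking all 625 profiles: 12 have a profitable deviation, 613 do not.)

12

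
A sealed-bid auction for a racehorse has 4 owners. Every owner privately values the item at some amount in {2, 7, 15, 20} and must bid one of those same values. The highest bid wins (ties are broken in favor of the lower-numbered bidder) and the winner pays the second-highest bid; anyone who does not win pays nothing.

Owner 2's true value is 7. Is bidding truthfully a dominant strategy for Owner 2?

Check each profile of the others' bids and compare truth against every alternative bid.
Others bid (2, 2, 2): truth gives 5, best alternative gives 5.
Others bid (2, 2, 7): truth gives 0, best alternative gives 0.
Others bid (2, 2, 15): truth gives 0, best alternative gives 0.
Others bid (2, 2, 20): truth gives 0, best alternative gives 0.
Others bid (2, 7, 2): truth gives 0, best alternative gives 0.
Others bid (2, 7, 7): truth gives 0, best alternative gives 0.
(Remaining 58 profiles checked similarly; truth is weakly best in each.)
In every case the truthful bid is at least as good as any alternative, so it is a dominant strategy.

Yes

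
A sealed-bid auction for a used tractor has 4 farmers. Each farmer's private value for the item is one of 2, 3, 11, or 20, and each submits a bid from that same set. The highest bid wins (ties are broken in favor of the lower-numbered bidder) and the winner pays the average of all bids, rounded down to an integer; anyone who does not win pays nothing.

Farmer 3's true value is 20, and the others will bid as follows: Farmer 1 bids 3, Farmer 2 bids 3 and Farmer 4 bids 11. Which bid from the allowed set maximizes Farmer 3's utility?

Bid 2: loses, pays 0, utility 0.
Bid 3: loses, pays 0, utility 0.
Bid 11: wins, pays 7, utility 20 - 7 = 13.
Bid 20: wins, pays 9, utility 20 - 9 = 11.
The best choice is 11 with utility 13.

11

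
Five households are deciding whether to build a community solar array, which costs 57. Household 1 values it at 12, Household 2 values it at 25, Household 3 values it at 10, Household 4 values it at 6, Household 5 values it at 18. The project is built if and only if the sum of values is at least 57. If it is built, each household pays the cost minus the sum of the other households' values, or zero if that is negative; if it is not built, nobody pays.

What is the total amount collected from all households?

Total value 71 ≥ cost 57, so it is built.
Household 1: others sum to 59; max(0, 57 - 59) = 0.
Household 2: others sum to 46; max(0, 57 - 46) = 11.
Household 3: others sum to 61; max(0, 57 - 61) = 0.
Household 4: others sum to 65; max(0, 57 - 65) = 0.
Household 5: others sum to 53; max(0, 57 - 53) = 4.
Total collected = 0 + 11 + 0 + 0 + 4 = 15.

15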